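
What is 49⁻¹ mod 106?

gcd(106, 49) = 1  (106 = 2*49 + 8, 49 = 6*8 + 1, 8 = 8*1).
Back-substituting, 49*(13) + 106*(-6) = 1.
So 49*13 ≡ 1 (mod 106), and 13 mod 106 = 13.

13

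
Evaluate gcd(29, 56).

gcd(56, 29):
  56 = 1×29 + 27
  29 = 1×27 + 2
  27 = 13×2 + 1
  2 = 2×1
so gcd(56, 29) = 1.

1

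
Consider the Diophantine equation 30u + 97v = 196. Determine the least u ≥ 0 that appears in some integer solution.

13

gcd(97, 30) = 1.
1 divides 196, so solutions exist.
By Bézout, 30·(-42) + 97·(13) = 1.
Scale by 196/1 = 196: (u₀, v₀) = (-8232, 2548).
General solution: u = -8232 + 97t, v = 2548 - 30t for integer t.
u ≥ 0: smallest is -8232 mod 97 = 13 (at t = 85), with v = -2.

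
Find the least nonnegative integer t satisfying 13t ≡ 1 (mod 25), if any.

2

gcd(25, 13) = 1.
1 divides 1, so solutions exist.
By Bézout, 13·(2) + 25·(-1) = 1.
So 13·(2) ≡ 1 (mod 25); multiply by 1: t ≡ 2 (mod 25).
Smallest nonnegative: t = 2 mod 25 = 2.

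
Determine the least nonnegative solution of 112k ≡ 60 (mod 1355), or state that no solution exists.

gcd(1355, 112) = 1  (1355 = 12×112 + 11, 112 = 10×11 + 2, 11 = 5×2 + 1, 2 = 2×1).
1 divides 60, so solutions exist.
Back-substituting, 112×(-617) + 1355×(51) = 1.
So 112×(-617) ≡ 1 (mod 1355); multiply by 60: k ≡ -37020 (mod 1355).
Smallest nonnegative: k = -37020 mod 1355 = 920.

920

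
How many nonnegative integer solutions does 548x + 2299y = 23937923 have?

19

gcd(2299, 548) = 1.
By Bézout, 548·(709) + 2299·(-169) = 1.
One solution: (1541, 10045).
General: x = 1541 + 2299t, y = 10045 - 548t.
x ≥ 0 ⇒ t ≥ 0; y ≥ 0 ⇒ t ≤ 18. So t ∈ [0, 18]: 19 solutions.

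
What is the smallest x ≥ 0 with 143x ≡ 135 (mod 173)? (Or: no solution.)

gcd(173, 143) = 1.
1 divides 135, so solutions exist.
By Bézout, 143*(-75) + 173*(62) = 1.
So 143*(-75) ≡ 1 (mod 173); multiply by 135: x ≡ -10125 (mod 173).
Smallest nonnegative: x = -10125 mod 173 = 82.

82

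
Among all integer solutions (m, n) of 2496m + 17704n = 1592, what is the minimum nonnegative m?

944

gcd(17704, 2496):
  17704 = 7·2496 + 232
  2496 = 10·232 + 176
  232 = 1·176 + 56
  176 = 3·56 + 8
  56 = 7·8
so gcd(17704, 2496) = 8.
8 divides 1592, so solutions exist.
Back-substitute for Bézout coefficients:
  8 = 176 - 3·56
  ... = 2496·(305) + 17704·(-43)
Scale by 1592/8 = 199: (m₀, n₀) = (60695, -8557).
General solution: m = 60695 + 2213t, n = -8557 - 312t for integer t.
m ≥ 0: smallest is 60695 mod 2213 = 944 (at t = -27), with n = -133.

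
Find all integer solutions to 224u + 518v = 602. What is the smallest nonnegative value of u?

gcd(518, 224):
  518 = 2·224 + 70
  224 = 3·70 + 14
  70 = 5·14
so gcd(518, 224) = 14.
14 divides 602, so solutions exist.
Back-substitute for Bézout coefficients:
  14 = 224 - 3·70
  ... = 224·(7) + 518·(-3)
Scale by 602/14 = 43: (u₀, v₀) = (301, -129).
General solution: u = 301 + 37t, v = -129 - 16t for integer t.
u ≥ 0: smallest is 301 mod 37 = 5 (at t = -8), with v = -1.

5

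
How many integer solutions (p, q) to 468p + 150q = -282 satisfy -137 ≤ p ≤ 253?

16

gcd(468, 150):
  468 = 3*150 + 18
  150 = 8*18 + 6
  18 = 3*6
so gcd(468, 150) = 6.
Back-substitute for Bézout coefficients:
  6 = 150 - 8*18
  ... = 468*(-8) + 150*(25)
Scale by -47: particular solution (376, -1175); reduce p mod 25: (1, -5).
General solution: p = 1 + 25t, q = -5 - 78t for integer t.
-137 ≤ 1 + 25t ≤ 253 gives t ∈ [-5, 10], which is 16 values.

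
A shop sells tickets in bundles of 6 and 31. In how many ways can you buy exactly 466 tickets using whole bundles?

Need nonnegative integers with 6j + 31k = 466.
gcd(6, 31) = 1, and 6·(-5) + 31·(1) = 1.
So (j₀, k₀) = (-2330, 466); general j = -2330 + 31t, k = 466 - 6t.
j ≥ 0 ⇒ t ≥ 76; k ≥ 0 ⇒ t ≤ 77. That's 2 values of t.

2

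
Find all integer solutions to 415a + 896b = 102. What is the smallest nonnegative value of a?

gcd(896, 415) = 1  (896 = 2×415 + 66, 415 = 6×66 + 19, 66 = 3×19 + 9, 19 = 2×9 + 1, 9 = 9×1).
1 divides 102, so solutions exist.
Back-substituting, 415×(95) + 896×(-44) = 1.
Scale by 102/1 = 102: (a₀, b₀) = (9690, -4488).
General solution: a = 9690 + 896t, b = -4488 - 415t for integer t.
a ≥ 0: smallest is 9690 mod 896 = 730 (at t = -10), with b = -338.

730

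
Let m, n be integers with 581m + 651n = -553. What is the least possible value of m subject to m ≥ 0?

73

gcd(651, 581) = 7.
7 divides -553, so solutions exist.
By Bézout, 581·(-28) + 651·(25) = 7.
Scale by -553/7 = -79: (m₀, n₀) = (2212, -1975).
General solution: m = 2212 + 93t, n = -1975 - 83t for integer t.
m ≥ 0: smallest is 2212 mod 93 = 73 (at t = -23), with n = -66.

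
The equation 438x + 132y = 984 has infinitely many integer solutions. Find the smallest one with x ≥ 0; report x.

14

gcd(438, 132):
  438 = 3*132 + 42
  132 = 3*42 + 6
  42 = 7*6
so gcd(438, 132) = 6.
6 divides 984, so solutions exist.
Back-substitute for Bézout coefficients:
  6 = 132 - 3*42
  ... = 438*(-3) + 132*(10)
Scale by 984/6 = 164: (x₀, y₀) = (-492, 1640).
General solution: x = -492 + 22t, y = 1640 - 73t for integer t.
x ≥ 0: smallest is -492 mod 22 = 14 (at t = 23), with y = -39.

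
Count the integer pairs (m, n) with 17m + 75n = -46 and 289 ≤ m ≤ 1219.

gcd(75, 17) = 1.
By Bézout, 17*(-22) + 75*(5) = 1.
Particular solution: (37, -9).
General solution: m = 37 + 75t, n = -9 - 17t for integer t.
289 ≤ 37 + 75t ≤ 1219 gives t ∈ [4, 15], which is 12 values.

12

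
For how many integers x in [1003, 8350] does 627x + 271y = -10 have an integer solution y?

gcd(627, 271) = 1  (627 = 2·271 + 85, 271 = 3·85 + 16, 85 = 5·16 + 5, 16 = 3·5 + 1, 5 = 5·1).
Back-substituting, 627·(-51) + 271·(118) = 1.
Scale by -10: particular solution (510, -1180); reduce x mod 271: (239, -553).
General solution: x = 239 + 271t, y = -553 - 627t for integer t.
1003 ≤ 239 + 271t ≤ 8350 gives t ∈ [3, 29], which is 27 values.

27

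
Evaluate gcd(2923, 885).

gcd(2923, 885):
  2923 = 3×885 + 268
  885 = 3×268 + 81
  268 = 3×81 + 25
  81 = 3×25 + 6
  25 = 4×6 + 1
  6 = 6×1
so gcd(2923, 885) = 1.

1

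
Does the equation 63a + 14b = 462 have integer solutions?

gcd(63, 14) = 7  (63 = 4·14 + 7, 14 = 2·7).
7 divides 462, so integer solutions exist.

yes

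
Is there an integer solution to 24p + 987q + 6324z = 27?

yes

gcd(987, 24) = 3  (987 = 41×24 + 3, 24 = 8×3).
gcd(3, 6324) = 3.
3 divides 27, so integer solutions exist.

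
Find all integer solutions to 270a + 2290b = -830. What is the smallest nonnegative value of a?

192

gcd(2290, 270) = 10  (2290 = 8×270 + 130, 270 = 2×130 + 10, 130 = 13×10).
10 divides -830, so solutions exist.
Back-substituting, 270×(17) + 2290×(-2) = 10.
Scale by -830/10 = -83: (a₀, b₀) = (-1411, 166).
General solution: a = -1411 + 229t, b = 166 - 27t for integer t.
a ≥ 0: smallest is -1411 mod 229 = 192 (at t = 7), with b = -23.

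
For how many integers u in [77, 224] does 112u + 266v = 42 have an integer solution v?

gcd(266, 112) = 14  (266 = 2×112 + 42, 112 = 2×42 + 28, 42 = 1×28 + 14, 28 = 2×14).
Back-substituting, 112×(-7) + 266×(3) = 14.
Scale by 3: particular solution (-21, 9); reduce u mod 19: (17, -7).
General solution: u = 17 + 19t, v = -7 - 8t for integer t.
77 ≤ 17 + 19t ≤ 224 gives t ∈ [4, 10], which is 7 values.

7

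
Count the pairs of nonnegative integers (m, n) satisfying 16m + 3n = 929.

gcd(16, 3) = 1  (16 = 5×3 + 1, 3 = 3×1).
Back-substituting, 16×(1) + 3×(-5) = 1.
Scale by 929: one solution is (929, -4645). Reduce m mod 3: (2, 299).
General: m = 2 + 3t, n = 299 - 16t.
m ≥ 0 ⇒ t ≥ 0; n ≥ 0 ⇒ t ≤ 18. So t ∈ [0, 18]: 19 solutions.

19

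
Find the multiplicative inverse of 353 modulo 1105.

gcd(1105, 353) = 1  (1105 = 3·353 + 46, 353 = 7·46 + 31, 46 = 1·31 + 15, 31 = 2·15 + 1, 15 = 15·1).
Back-substituting, 353·(72) + 1105·(-23) = 1.
So 353·72 ≡ 1 (mod 1105), and 72 mod 1105 = 72.

72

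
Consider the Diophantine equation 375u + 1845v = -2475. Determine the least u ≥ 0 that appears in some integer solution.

18

gcd(1845, 375):
  1845 = 4*375 + 345
  375 = 1*345 + 30
  345 = 11*30 + 15
  30 = 2*15
so gcd(1845, 375) = 15.
15 divides -2475, so solutions exist.
Back-substitute for Bézout coefficients:
  15 = 345 - 11*30
  ... = 375*(-59) + 1845*(12)
Scale by -2475/15 = -165: (u₀, v₀) = (9735, -1980).
General solution: u = 9735 + 123t, v = -1980 - 25t for integer t.
u ≥ 0: smallest is 9735 mod 123 = 18 (at t = -79), with v = -5.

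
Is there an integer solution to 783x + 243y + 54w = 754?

no

gcd(783, 243):
  783 = 3*243 + 54
  243 = 4*54 + 27
  54 = 2*27
so gcd(783, 243) = 27.
gcd(27, 54) = 27.
27 does not divide 754 (remainder 25), so no integer solutions.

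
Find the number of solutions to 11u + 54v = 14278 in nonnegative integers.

25

gcd(54, 11):
  54 = 4*11 + 10
  11 = 1*10 + 1
  10 = 10*1
so gcd(54, 11) = 1.
Back-substitute for Bézout coefficients:
  1 = 11 - 1*10
  ... = 11*(5) + 54*(-1)
Scale by 14278: one solution is (71390, -14278). Reduce u mod 54: (2, 264).
General: u = 2 + 54t, v = 264 - 11t.
u ≥ 0 ⇒ t ≥ 0; v ≥ 0 ⇒ t ≤ 24. So t ∈ [0, 24]: 25 solutions.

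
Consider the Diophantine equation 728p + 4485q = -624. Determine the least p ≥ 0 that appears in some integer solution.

147

gcd(4485, 728) = 13  (4485 = 6·728 + 117, 728 = 6·117 + 26, 117 = 4·26 + 13, 26 = 2·13).
13 divides -624, so solutions exist.
Back-substituting, 728·(-154) + 4485·(25) = 13.
Scale by -624/13 = -48: (p₀, q₀) = (7392, -1200).
General solution: p = 7392 + 345t, q = -1200 - 56t for integer t.
p ≥ 0: smallest is 7392 mod 345 = 147 (at t = -21), with q = -24.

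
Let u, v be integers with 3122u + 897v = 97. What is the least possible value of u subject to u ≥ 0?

gcd(3122, 897):
  3122 = 3·897 + 431
  897 = 2·431 + 35
  431 = 12·35 + 11
  35 = 3·11 + 2
  11 = 5·2 + 1
  2 = 2·1
so gcd(3122, 897) = 1.
1 divides 97, so solutions exist.
Back-substitute for Bézout coefficients:
  1 = 11 - 5·2
  ... = 3122·(410) + 897·(-1427)
Scale by 97/1 = 97: (u₀, v₀) = (39770, -138419).
General solution: u = 39770 + 897t, v = -138419 - 3122t for integer t.
u ≥ 0: smallest is 39770 mod 897 = 302 (at t = -44), with v = -1051.

302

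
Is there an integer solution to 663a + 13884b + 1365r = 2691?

yes

gcd(13884, 663):
  13884 = 20*663 + 624
  663 = 1*624 + 39
  624 = 16*39
so gcd(13884, 663) = 39.
gcd(39, 1365) = 39.
39 divides 2691, so integer solutions exist.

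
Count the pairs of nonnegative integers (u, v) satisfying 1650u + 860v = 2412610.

17

gcd(1650, 860):
  1650 = 1·860 + 790
  860 = 1·790 + 70
  790 = 11·70 + 20
  70 = 3·20 + 10
  20 = 2·10
so gcd(1650, 860) = 10.
Back-substitute for Bézout coefficients:
  10 = 70 - 3·20
  ... = 1650·(-37) + 860·(71)
Scale by 241261: one solution is (-8926657, 17129531). Reduce u mod 86: (57, 2696).
General: u = 57 + 86t, v = 2696 - 165t.
u ≥ 0 ⇒ t ≥ 0; v ≥ 0 ⇒ t ≤ 16. So t ∈ [0, 16]: 17 solutions.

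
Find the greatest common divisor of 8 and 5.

gcd(8, 5) = 1  (8 = 1*5 + 3, 5 = 1*3 + 2, 3 = 1*2 + 1, 2 = 2*1).

1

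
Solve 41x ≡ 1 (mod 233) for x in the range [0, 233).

gcd(233, 41) = 1.
By Bézout, 41·(108) + 233·(-19) = 1.
So 41·108 ≡ 1 (mod 233), and 108 mod 233 = 108.

108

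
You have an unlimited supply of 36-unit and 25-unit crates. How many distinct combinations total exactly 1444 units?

2

Need nonnegative integers with 36j + 25k = 1444.
gcd(36, 25) = 1, and 36·(-9) + 25·(13) = 1.
So (j₀, k₀) = (-12996, 18772); general j = -12996 + 25t, k = 18772 - 36t.
j ≥ 0 ⇒ t ≥ 520; k ≥ 0 ⇒ t ≤ 521. That's 2 values of t.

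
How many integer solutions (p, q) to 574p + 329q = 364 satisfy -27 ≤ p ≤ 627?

gcd(574, 329):
  574 = 1×329 + 245
  329 = 1×245 + 84
  245 = 2×84 + 77
  84 = 1×77 + 7
  77 = 11×7
so gcd(574, 329) = 7.
Back-substitute for Bézout coefficients:
  7 = 84 - 1×77
  ... = 574×(-4) + 329×(7)
Scale by 52: particular solution (-208, 364); reduce p mod 47: (27, -46).
General solution: p = 27 + 47t, q = -46 - 82t for integer t.
-27 ≤ 27 + 47t ≤ 627 gives t ∈ [-1, 12], which is 14 values.

14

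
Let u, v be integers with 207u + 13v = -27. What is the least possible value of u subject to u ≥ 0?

gcd(207, 13):
  207 = 15×13 + 12
  13 = 1×12 + 1
  12 = 12×1
so gcd(207, 13) = 1.
1 divides -27, so solutions exist.
Back-substitute for Bézout coefficients:
  1 = 13 - 1×12
  ... = 207×(-1) + 13×(16)
Scale by -27/1 = -27: (u₀, v₀) = (27, -432).
General solution: u = 27 + 13t, v = -432 - 207t for integer t.
u ≥ 0: smallest is 27 mod 13 = 1 (at t = -2), with v = -18.

1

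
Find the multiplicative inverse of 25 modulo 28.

9

gcd(28, 25):
  28 = 1×25 + 3
  25 = 8×3 + 1
  3 = 3×1
so gcd(28, 25) = 1.
Back-substitute for Bézout coefficients:
  1 = 25 - 8×3
  ... = 25×(9) + 28×(-8)
So 25×9 ≡ 1 (mod 28), and 9 mod 28 = 9.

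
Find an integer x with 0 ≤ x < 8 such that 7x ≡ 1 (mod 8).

gcd(8, 7) = 1  (8 = 1*7 + 1, 7 = 7*1).
Back-substituting, 7*(-1) + 8*(1) = 1.
So 7*-1 ≡ 1 (mod 8), and -1 mod 8 = 7.

7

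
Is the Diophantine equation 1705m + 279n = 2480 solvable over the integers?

gcd(1705, 279) = 31  (1705 = 6×279 + 31, 279 = 9×31).
31 divides 2480, so integer solutions exist.

yes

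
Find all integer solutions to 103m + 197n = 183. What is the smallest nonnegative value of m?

172

gcd(197, 103):
  197 = 1×103 + 94
  103 = 1×94 + 9
  94 = 10×9 + 4
  9 = 2×4 + 1
  4 = 4×1
so gcd(197, 103) = 1.
1 divides 183, so solutions exist.
Back-substitute for Bézout coefficients:
  1 = 9 - 2×4
  ... = 103×(44) + 197×(-23)
Scale by 183/1 = 183: (m₀, n₀) = (8052, -4209).
General solution: m = 8052 + 197t, n = -4209 - 103t for integer t.
m ≥ 0: smallest is 8052 mod 197 = 172 (at t = -40), with n = -89.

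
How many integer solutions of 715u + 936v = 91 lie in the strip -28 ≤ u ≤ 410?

6

gcd(936, 715):
  936 = 1*715 + 221
  715 = 3*221 + 52
  221 = 4*52 + 13
  52 = 4*13
so gcd(936, 715) = 13.
Back-substitute for Bézout coefficients:
  13 = 221 - 4*52
  ... = 715*(-17) + 936*(13)
Scale by 7: particular solution (-119, 91); reduce u mod 72: (25, -19).
General solution: u = 25 + 72t, v = -19 - 55t for integer t.
-28 ≤ 25 + 72t ≤ 410 gives t ∈ [0, 5], which is 6 values.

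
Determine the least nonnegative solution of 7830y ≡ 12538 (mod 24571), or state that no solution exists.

gcd(24571, 7830) = 1.
1 divides 12538, so solutions exist.
By Bézout, 7830·(-11865) + 24571·(3781) = 1.
So 7830·(-11865) ≡ 1 (mod 24571); multiply by 12538: y ≡ -148763370 (mod 24571).
Smallest nonnegative: y = -148763370 mod 24571 = 14035.

14035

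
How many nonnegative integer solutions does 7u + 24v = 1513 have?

gcd(24, 7) = 1  (24 = 3*7 + 3, 7 = 2*3 + 1, 3 = 3*1).
Back-substituting, 7*(7) + 24*(-2) = 1.
Scale by 1513: one solution is (10591, -3026). Reduce u mod 24: (7, 61).
General: u = 7 + 24t, v = 61 - 7t.
u ≥ 0 ⇒ t ≥ 0; v ≥ 0 ⇒ t ≤ 8. So t ∈ [0, 8]: 9 solutions.

9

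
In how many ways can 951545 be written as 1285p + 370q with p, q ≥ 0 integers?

gcd(1285, 370):
  1285 = 3*370 + 175
  370 = 2*175 + 20
  175 = 8*20 + 15
  20 = 1*15 + 5
  15 = 3*5
so gcd(1285, 370) = 5.
Back-substitute for Bézout coefficients:
  5 = 20 - 1*15
  ... = 1285*(-19) + 370*(66)
Scale by 190309: one solution is (-3615871, 12560394). Reduce p mod 74: (65, 2346).
General: p = 65 + 74t, q = 2346 - 257t.
p ≥ 0 ⇒ t ≥ 0; q ≥ 0 ⇒ t ≤ 9. So t ∈ [0, 9]: 10 solutions.

10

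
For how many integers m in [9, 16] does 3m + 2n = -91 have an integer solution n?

gcd(3, 2) = 1  (3 = 1×2 + 1, 2 = 2×1).
Back-substituting, 3×(1) + 2×(-1) = 1.
Scale by -91: particular solution (-91, 91); reduce m mod 2: (1, -47).
General solution: m = 1 + 2t, n = -47 - 3t for integer t.
9 ≤ 1 + 2t ≤ 16 gives t ∈ [4, 7], which is 4 values.

4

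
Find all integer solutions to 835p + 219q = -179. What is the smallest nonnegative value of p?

202

gcd(835, 219) = 1  (835 = 3*219 + 178, 219 = 1*178 + 41, 178 = 4*41 + 14, 41 = 2*14 + 13, 14 = 1*13 + 1, 13 = 13*1).
1 divides -179, so solutions exist.
Back-substituting, 835*(16) + 219*(-61) = 1.
Scale by -179/1 = -179: (p₀, q₀) = (-2864, 10919).
General solution: p = -2864 + 219t, q = 10919 - 835t for integer t.
p ≥ 0: smallest is -2864 mod 219 = 202 (at t = 14), with q = -771.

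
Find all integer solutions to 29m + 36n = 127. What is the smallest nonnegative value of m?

23

gcd(36, 29):
  36 = 1*29 + 7
  29 = 4*7 + 1
  7 = 7*1
so gcd(36, 29) = 1.
1 divides 127, so solutions exist.
Back-substitute for Bézout coefficients:
  1 = 29 - 4*7
  ... = 29*(5) + 36*(-4)
Scale by 127/1 = 127: (m₀, n₀) = (635, -508).
General solution: m = 635 + 36t, n = -508 - 29t for integer t.
m ≥ 0: smallest is 635 mod 36 = 23 (at t = -17), with n = -15.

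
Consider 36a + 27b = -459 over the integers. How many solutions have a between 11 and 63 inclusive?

gcd(36, 27) = 9  (36 = 1×27 + 9, 27 = 3×9).
Back-substituting, 36×(1) + 27×(-1) = 9.
Scale by -51: particular solution (-51, 51); reduce a mod 3: (0, -17).
General solution: a = 0 + 3t, b = -17 - 4t for integer t.
11 ≤ 0 + 3t ≤ 63 gives t ∈ [4, 21], which is 18 values.

18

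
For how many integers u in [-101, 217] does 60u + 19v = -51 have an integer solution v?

gcd(60, 19):
  60 = 3×19 + 3
  19 = 6×3 + 1
  3 = 3×1
so gcd(60, 19) = 1.
Back-substitute for Bézout coefficients:
  1 = 19 - 6×3
  ... = 60×(-6) + 19×(19)
Scale by -51: particular solution (306, -969); reduce u mod 19: (2, -9).
General solution: u = 2 + 19t, v = -9 - 60t for integer t.
-101 ≤ 2 + 19t ≤ 217 gives t ∈ [-5, 11], which is 17 values.

17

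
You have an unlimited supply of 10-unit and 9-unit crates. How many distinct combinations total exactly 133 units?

1

Need nonnegative integers with 10j + 9k = 133.
gcd(10, 9) = 1, and 10·(1) + 9·(-1) = 1.
So (j₀, k₀) = (133, -133); general j = 133 + 9t, k = -133 - 10t.
j ≥ 0 ⇒ t ≥ -14; k ≥ 0 ⇒ t ≤ -14. That's 1 value of t.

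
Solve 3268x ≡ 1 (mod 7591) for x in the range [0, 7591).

gcd(7591, 3268) = 1.
By Bézout, 3268·(-2432) + 7591·(1047) = 1.
So 3268·-2432 ≡ 1 (mod 7591), and -2432 mod 7591 = 5159.

5159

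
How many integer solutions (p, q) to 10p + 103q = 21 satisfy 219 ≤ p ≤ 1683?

15

gcd(103, 10) = 1  (103 = 10*10 + 3, 10 = 3*3 + 1, 3 = 3*1).
Back-substituting, 10*(31) + 103*(-3) = 1.
Scale by 21: particular solution (651, -63); reduce p mod 103: (33, -3).
General solution: p = 33 + 103t, q = -3 - 10t for integer t.
219 ≤ 33 + 103t ≤ 1683 gives t ∈ [2, 16], which is 15 values.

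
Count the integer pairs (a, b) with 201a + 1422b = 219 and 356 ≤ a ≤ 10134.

gcd(1422, 201) = 3.
By Bézout, 201×(-191) + 1422×(27) = 3.
Particular solution: (277, -39).
General solution: a = 277 + 474t, b = -39 - 67t for integer t.
356 ≤ 277 + 474t ≤ 10134 gives t ∈ [1, 20], which is 20 values.

20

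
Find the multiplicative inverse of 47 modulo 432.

239

gcd(432, 47):
  432 = 9*47 + 9
  47 = 5*9 + 2
  9 = 4*2 + 1
  2 = 2*1
so gcd(432, 47) = 1.
Back-substitute for Bézout coefficients:
  1 = 9 - 4*2
  ... = 47*(-193) + 432*(21)
So 47*-193 ≡ 1 (mod 432), and -193 mod 432 = 239.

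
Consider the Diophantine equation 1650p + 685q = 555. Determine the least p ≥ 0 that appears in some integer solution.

gcd(1650, 685) = 5.
5 divides 555, so solutions exist.
By Bézout, 1650·(-22) + 685·(53) = 5.
Scale by 555/5 = 111: (p₀, q₀) = (-2442, 5883).
General solution: p = -2442 + 137t, q = 5883 - 330t for integer t.
p ≥ 0: smallest is -2442 mod 137 = 24 (at t = 18), with q = -57.

24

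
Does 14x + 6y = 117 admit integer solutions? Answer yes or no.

no

gcd(14, 6):
  14 = 2·6 + 2
  6 = 3·2
so gcd(14, 6) = 2.
2 does not divide 117 (remainder 1), so no integer solutions.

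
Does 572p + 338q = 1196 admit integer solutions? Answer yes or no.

yes

gcd(572, 338):
  572 = 1·338 + 234
  338 = 1·234 + 104
  234 = 2·104 + 26
  104 = 4·26
so gcd(572, 338) = 26.
26 divides 1196, so integer solutions exist.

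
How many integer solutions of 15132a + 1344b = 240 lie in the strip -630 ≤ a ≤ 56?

6

gcd(15132, 1344) = 12.
By Bézout, 15132×(-27) + 1344×(304) = 12.
Particular solution: (20, -225).
General solution: a = 20 + 112t, b = -225 - 1261t for integer t.
-630 ≤ 20 + 112t ≤ 56 gives t ∈ [-5, 0], which is 6 values.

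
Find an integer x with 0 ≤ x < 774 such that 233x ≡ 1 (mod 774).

485

gcd(774, 233) = 1.
By Bézout, 233*(-289) + 774*(87) = 1.
So 233*-289 ≡ 1 (mod 774), and -289 mod 774 = 485.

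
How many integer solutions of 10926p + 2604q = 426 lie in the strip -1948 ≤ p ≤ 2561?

10

gcd(10926, 2604) = 6  (10926 = 4*2604 + 510, 2604 = 5*510 + 54, 510 = 9*54 + 24, 54 = 2*24 + 6, 24 = 4*6).
Back-substituting, 10926*(-97) + 2604*(407) = 6.
Scale by 71: particular solution (-6887, 28897); reduce p mod 434: (57, -239).
General solution: p = 57 + 434t, q = -239 - 1821t for integer t.
-1948 ≤ 57 + 434t ≤ 2561 gives t ∈ [-4, 5], which is 10 values.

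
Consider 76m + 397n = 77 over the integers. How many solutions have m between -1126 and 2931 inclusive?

10

gcd(397, 76):
  397 = 5·76 + 17
  76 = 4·17 + 8
  17 = 2·8 + 1
  8 = 8·1
so gcd(397, 76) = 1.
Back-substitute for Bézout coefficients:
  1 = 17 - 2·8
  ... = 76·(-47) + 397·(9)
Scale by 77: particular solution (-3619, 693); reduce m mod 397: (351, -67).
General solution: m = 351 + 397t, n = -67 - 76t for integer t.
-1126 ≤ 351 + 397t ≤ 2931 gives t ∈ [-3, 6], which is 10 values.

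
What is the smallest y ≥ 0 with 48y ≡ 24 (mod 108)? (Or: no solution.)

5

gcd(108, 48) = 12  (108 = 2×48 + 12, 48 = 4×12).
12 divides 24, so solutions exist.
Back-substituting, 48×(-2) + 108×(1) = 12.
So 48×(-2) ≡ 12 (mod 108); multiply by 2: y ≡ -4 (mod 9).
Smallest nonnegative: y = -4 mod 9 = 5.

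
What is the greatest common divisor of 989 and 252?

gcd(989, 252):
  989 = 3·252 + 233
  252 = 1·233 + 19
  233 = 12·19 + 5
  19 = 3·5 + 4
  5 = 1·4 + 1
  4 = 4·1
so gcd(989, 252) = 1.

1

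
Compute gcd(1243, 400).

gcd(1243, 400):
  1243 = 3*400 + 43
  400 = 9*43 + 13
  43 = 3*13 + 4
  13 = 3*4 + 1
  4 = 4*1
so gcd(1243, 400) = 1.

1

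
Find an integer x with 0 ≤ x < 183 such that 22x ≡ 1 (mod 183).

gcd(183, 22):
  183 = 8×22 + 7
  22 = 3×7 + 1
  7 = 7×1
so gcd(183, 22) = 1.
Back-substitute for Bézout coefficients:
  1 = 22 - 3×7
  ... = 22×(25) + 183×(-3)
So 22×25 ≡ 1 (mod 183), and 25 mod 183 = 25.

25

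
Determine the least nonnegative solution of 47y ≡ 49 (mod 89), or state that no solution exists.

73

gcd(89, 47):
  89 = 1·47 + 42
  47 = 1·42 + 5
  42 = 8·5 + 2
  5 = 2·2 + 1
  2 = 2·1
so gcd(89, 47) = 1.
1 divides 49, so solutions exist.
Back-substitute for Bézout coefficients:
  1 = 5 - 2·2
  ... = 47·(36) + 89·(-19)
So 47·(36) ≡ 1 (mod 89); multiply by 49: y ≡ 1764 (mod 89).
Smallest nonnegative: y = 1764 mod 89 = 73.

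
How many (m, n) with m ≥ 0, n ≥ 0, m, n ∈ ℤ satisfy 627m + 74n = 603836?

gcd(627, 74):
  627 = 8·74 + 35
  74 = 2·35 + 4
  35 = 8·4 + 3
  4 = 1·3 + 1
  3 = 3·1
so gcd(627, 74) = 1.
Back-substitute for Bézout coefficients:
  1 = 4 - 1·3
  ... = 627·(-19) + 74·(161)
Scale by 603836: one solution is (-11472884, 97217596). Reduce m mod 74: (2, 8143).
General: m = 2 + 74t, n = 8143 - 627t.
m ≥ 0 ⇒ t ≥ 0; n ≥ 0 ⇒ t ≤ 12. So t ∈ [0, 12]: 13 solutions.

13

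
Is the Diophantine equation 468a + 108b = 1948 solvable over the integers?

gcd(468, 108) = 36.
36 does not divide 1948 (remainder 4), so no integer solutions.

no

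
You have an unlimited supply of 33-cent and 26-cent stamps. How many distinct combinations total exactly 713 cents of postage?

1

Need nonnegative integers with 33j + 26k = 713.
gcd(33, 26) = 1, and 33·(-11) + 26·(14) = 1.
So (j₀, k₀) = (-7843, 9982); general j = -7843 + 26t, k = 9982 - 33t.
j ≥ 0 ⇒ t ≥ 302; k ≥ 0 ⇒ t ≤ 302. That's 1 value of t.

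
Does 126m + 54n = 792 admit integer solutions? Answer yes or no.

yes

gcd(126, 54) = 18.
18 divides 792, so integer solutions exist.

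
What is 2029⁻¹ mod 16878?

1855

gcd(16878, 2029):
  16878 = 8*2029 + 646
  2029 = 3*646 + 91
  646 = 7*91 + 9
  91 = 10*9 + 1
  9 = 9*1
so gcd(16878, 2029) = 1.
Back-substitute for Bézout coefficients:
  1 = 91 - 10*9
  ... = 2029*(1855) + 16878*(-223)
So 2029*1855 ≡ 1 (mod 16878), and 1855 mod 16878 = 1855.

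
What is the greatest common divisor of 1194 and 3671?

gcd(3671, 1194):
  3671 = 3*1194 + 89
  1194 = 13*89 + 37
  89 = 2*37 + 15
  37 = 2*15 + 7
  15 = 2*7 + 1
  7 = 7*1
so gcd(3671, 1194) = 1.

1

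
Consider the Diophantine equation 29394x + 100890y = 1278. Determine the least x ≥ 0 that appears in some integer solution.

gcd(100890, 29394):
  100890 = 3*29394 + 12708
  29394 = 2*12708 + 3978
  12708 = 3*3978 + 774
  3978 = 5*774 + 108
  774 = 7*108 + 18
  108 = 6*18
so gcd(100890, 29394) = 18.
18 divides 1278, so solutions exist.
Back-substitute for Bézout coefficients:
  18 = 774 - 7*108
  ... = 29394*(-913) + 100890*(266)
Scale by 1278/18 = 71: (x₀, y₀) = (-64823, 18886).
General solution: x = -64823 + 5605t, y = 18886 - 1633t for integer t.
x ≥ 0: smallest is -64823 mod 5605 = 2437 (at t = 12), with y = -710.

2437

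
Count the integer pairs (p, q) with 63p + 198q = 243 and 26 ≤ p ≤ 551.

24

gcd(198, 63):
  198 = 3×63 + 9
  63 = 7×9
so gcd(198, 63) = 9.
Back-substitute for Bézout coefficients:
  9 = 198 - 3×63
  ... = 63×(-3) + 198×(1)
Scale by 27: particular solution (-81, 27); reduce p mod 22: (7, -1).
General solution: p = 7 + 22t, q = -1 - 7t for integer t.
26 ≤ 7 + 22t ≤ 551 gives t ∈ [1, 24], which is 24 values.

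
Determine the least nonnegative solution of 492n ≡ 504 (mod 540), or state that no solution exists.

gcd(540, 492):
  540 = 1×492 + 48
  492 = 10×48 + 12
  48 = 4×12
so gcd(540, 492) = 12.
12 divides 504, so solutions exist.
Back-substitute for Bézout coefficients:
  12 = 492 - 10×48
  ... = 492×(11) + 540×(-10)
So 492×(11) ≡ 12 (mod 540); multiply by 42: n ≡ 462 (mod 45).
Smallest nonnegative: n = 462 mod 45 = 12.

12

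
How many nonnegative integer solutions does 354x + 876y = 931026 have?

18

gcd(876, 354) = 6.
By Bézout, 354×(-47) + 876×(19) = 6.
One solution: (101, 1022).
General: x = 101 + 146t, y = 1022 - 59t.
x ≥ 0 ⇒ t ≥ 0; y ≥ 0 ⇒ t ≤ 17. So t ∈ [0, 17]: 18 solutions.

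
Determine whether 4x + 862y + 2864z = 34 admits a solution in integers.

gcd(862, 4) = 2  (862 = 215·4 + 2, 4 = 2·2).
gcd(2, 2864) = 2.
2 divides 34, so integer solutions exist.

yes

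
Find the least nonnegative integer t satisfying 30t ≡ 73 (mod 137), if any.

7

gcd(137, 30) = 1.
1 divides 73, so solutions exist.
By Bézout, 30*(32) + 137*(-7) = 1.
So 30*(32) ≡ 1 (mod 137); multiply by 73: t ≡ 2336 (mod 137).
Smallest nonnegative: t = 2336 mod 137 = 7.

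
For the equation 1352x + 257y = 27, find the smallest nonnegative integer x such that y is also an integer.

gcd(1352, 257):
  1352 = 5*257 + 67
  257 = 3*67 + 56
  67 = 1*56 + 11
  56 = 5*11 + 1
  11 = 11*1
so gcd(1352, 257) = 1.
1 divides 27, so solutions exist.
Back-substitute for Bézout coefficients:
  1 = 56 - 5*11
  ... = 1352*(-23) + 257*(121)
Scale by 27/1 = 27: (x₀, y₀) = (-621, 3267).
General solution: x = -621 + 257t, y = 3267 - 1352t for integer t.
x ≥ 0: smallest is -621 mod 257 = 150 (at t = 3), with y = -789.

150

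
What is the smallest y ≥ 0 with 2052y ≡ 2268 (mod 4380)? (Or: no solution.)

174

gcd(4380, 2052) = 12.
12 divides 2268, so solutions exist.
By Bézout, 2052·(111) + 4380·(-52) = 12.
So 2052·(111) ≡ 12 (mod 4380); multiply by 189: y ≡ 20979 (mod 365).
Smallest nonnegative: y = 20979 mod 365 = 174.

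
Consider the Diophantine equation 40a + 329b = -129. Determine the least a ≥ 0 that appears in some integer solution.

5

gcd(329, 40):
  329 = 8·40 + 9
  40 = 4·9 + 4
  9 = 2·4 + 1
  4 = 4·1
so gcd(329, 40) = 1.
1 divides -129, so solutions exist.
Back-substitute for Bézout coefficients:
  1 = 9 - 2·4
  ... = 40·(-74) + 329·(9)
Scale by -129/1 = -129: (a₀, b₀) = (9546, -1161).
General solution: a = 9546 + 329t, b = -1161 - 40t for integer t.
a ≥ 0: smallest is 9546 mod 329 = 5 (at t = -29), with b = -1.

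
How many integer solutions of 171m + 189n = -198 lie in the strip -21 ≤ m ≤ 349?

18

gcd(189, 171) = 9  (189 = 1·171 + 18, 171 = 9·18 + 9, 18 = 2·9).
Back-substituting, 171·(10) + 189·(-9) = 9.
Scale by -22: particular solution (-220, 198); reduce m mod 21: (11, -11).
General solution: m = 11 + 21t, n = -11 - 19t for integer t.
-21 ≤ 11 + 21t ≤ 349 gives t ∈ [-1, 16], which is 18 values.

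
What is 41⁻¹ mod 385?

216

gcd(385, 41) = 1.
By Bézout, 41×(-169) + 385×(18) = 1.
So 41×-169 ≡ 1 (mod 385), and -169 mod 385 = 216.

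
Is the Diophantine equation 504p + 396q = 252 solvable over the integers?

yes

gcd(504, 396) = 36  (504 = 1*396 + 108, 396 = 3*108 + 72, 108 = 1*72 + 36, 72 = 2*36).
36 divides 252, so integer solutions exist.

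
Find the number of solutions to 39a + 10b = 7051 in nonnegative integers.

18

gcd(39, 10):
  39 = 3×10 + 9
  10 = 1×9 + 1
  9 = 9×1
so gcd(39, 10) = 1.
Back-substitute for Bézout coefficients:
  1 = 10 - 1×9
  ... = 39×(-1) + 10×(4)
Scale by 7051: one solution is (-7051, 28204). Reduce a mod 10: (9, 670).
General: a = 9 + 10t, b = 670 - 39t.
a ≥ 0 ⇒ t ≥ 0; b ≥ 0 ⇒ t ≤ 17. So t ∈ [0, 17]: 18 solutions.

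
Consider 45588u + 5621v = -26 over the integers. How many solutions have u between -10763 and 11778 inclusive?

gcd(45588, 5621) = 1.
By Bézout, 45588·(-1097) + 5621·(8897) = 1.
Particular solution: (417, -3382).
General solution: u = 417 + 5621t, v = -3382 - 45588t for integer t.
-10763 ≤ 417 + 5621t ≤ 11778 gives t ∈ [-1, 2], which is 4 values.

4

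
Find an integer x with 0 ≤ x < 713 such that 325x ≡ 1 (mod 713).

gcd(713, 325):
  713 = 2*325 + 63
  325 = 5*63 + 10
  63 = 6*10 + 3
  10 = 3*3 + 1
  3 = 3*1
so gcd(713, 325) = 1.
Back-substitute for Bézout coefficients:
  1 = 10 - 3*3
  ... = 325*(215) + 713*(-98)
So 325*215 ≡ 1 (mod 713), and 215 mod 713 = 215.

215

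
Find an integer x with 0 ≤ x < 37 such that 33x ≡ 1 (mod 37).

gcd(37, 33):
  37 = 1·33 + 4
  33 = 8·4 + 1
  4 = 4·1
so gcd(37, 33) = 1.
Back-substitute for Bézout coefficients:
  1 = 33 - 8·4
  ... = 33·(9) + 37·(-8)
So 33·9 ≡ 1 (mod 37), and 9 mod 37 = 9.

9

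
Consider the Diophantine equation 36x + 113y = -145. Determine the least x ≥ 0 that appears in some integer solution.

gcd(113, 36):
  113 = 3·36 + 5
  36 = 7·5 + 1
  5 = 5·1
so gcd(113, 36) = 1.
1 divides -145, so solutions exist.
Back-substitute for Bézout coefficients:
  1 = 36 - 7·5
  ... = 36·(22) + 113·(-7)
Scale by -145/1 = -145: (x₀, y₀) = (-3190, 1015).
General solution: x = -3190 + 113t, y = 1015 - 36t for integer t.
x ≥ 0: smallest is -3190 mod 113 = 87 (at t = 29), with y = -29.

87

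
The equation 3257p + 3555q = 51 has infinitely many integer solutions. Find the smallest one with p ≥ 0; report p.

3018

gcd(3555, 3257):
  3555 = 1×3257 + 298
  3257 = 10×298 + 277
  298 = 1×277 + 21
  277 = 13×21 + 4
  21 = 5×4 + 1
  4 = 4×1
so gcd(3555, 3257) = 1.
1 divides 51, so solutions exist.
Back-substitute for Bézout coefficients:
  1 = 21 - 5×4
  ... = 3257×(-847) + 3555×(776)
Scale by 51/1 = 51: (p₀, q₀) = (-43197, 39576).
General solution: p = -43197 + 3555t, q = 39576 - 3257t for integer t.
p ≥ 0: smallest is -43197 mod 3555 = 3018 (at t = 13), with q = -2765.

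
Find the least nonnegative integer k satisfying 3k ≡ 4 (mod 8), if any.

4

gcd(8, 3) = 1.
1 divides 4, so solutions exist.
By Bézout, 3·(3) + 8·(-1) = 1.
So 3·(3) ≡ 1 (mod 8); multiply by 4: k ≡ 12 (mod 8).
Smallest nonnegative: k = 12 mod 8 = 4.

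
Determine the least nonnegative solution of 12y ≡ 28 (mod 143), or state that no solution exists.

gcd(143, 12) = 1  (143 = 11*12 + 11, 12 = 1*11 + 1, 11 = 11*1).
1 divides 28, so solutions exist.
Back-substituting, 12*(12) + 143*(-1) = 1.
So 12*(12) ≡ 1 (mod 143); multiply by 28: y ≡ 336 (mod 143).
Smallest nonnegative: y = 336 mod 143 = 50.

50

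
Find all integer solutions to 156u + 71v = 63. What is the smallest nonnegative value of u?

40

gcd(156, 71):
  156 = 2·71 + 14
  71 = 5·14 + 1
  14 = 14·1
so gcd(156, 71) = 1.
1 divides 63, so solutions exist.
Back-substitute for Bézout coefficients:
  1 = 71 - 5·14
  ... = 156·(-5) + 71·(11)
Scale by 63/1 = 63: (u₀, v₀) = (-315, 693).
General solution: u = -315 + 71t, v = 693 - 156t for integer t.
u ≥ 0: smallest is -315 mod 71 = 40 (at t = 5), with v = -87.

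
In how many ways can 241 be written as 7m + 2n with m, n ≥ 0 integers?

gcd(7, 2) = 1.
By Bézout, 7*(1) + 2*(-3) = 1.
One solution: (1, 117).
General: m = 1 + 2t, n = 117 - 7t.
m ≥ 0 ⇒ t ≥ 0; n ≥ 0 ⇒ t ≤ 16. So t ∈ [0, 16]: 17 solutions.

17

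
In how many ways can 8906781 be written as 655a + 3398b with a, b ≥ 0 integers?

gcd(3398, 655) = 1  (3398 = 5*655 + 123, 655 = 5*123 + 40, 123 = 3*40 + 3, 40 = 13*3 + 1, 3 = 3*1).
Back-substituting, 655*(1105) + 3398*(-213) = 1.
Scale by 8906781: one solution is (9841993005, -1897144353). Reduce a mod 3398: (2019, 2232).
General: a = 2019 + 3398t, b = 2232 - 655t.
a ≥ 0 ⇒ t ≥ 0; b ≥ 0 ⇒ t ≤ 3. So t ∈ [0, 3]: 4 solutions.

4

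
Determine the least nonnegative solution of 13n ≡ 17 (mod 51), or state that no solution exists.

17

gcd(51, 13):
  51 = 3×13 + 12
  13 = 1×12 + 1
  12 = 12×1
so gcd(51, 13) = 1.
1 divides 17, so solutions exist.
Back-substitute for Bézout coefficients:
  1 = 13 - 1×12
  ... = 13×(4) + 51×(-1)
So 13×(4) ≡ 1 (mod 51); multiply by 17: n ≡ 68 (mod 51).
Smallest nonnegative: n = 68 mod 51 = 17.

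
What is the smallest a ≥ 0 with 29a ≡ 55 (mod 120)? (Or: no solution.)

35

gcd(120, 29):
  120 = 4×29 + 4
  29 = 7×4 + 1
  4 = 4×1
so gcd(120, 29) = 1.
1 divides 55, so solutions exist.
Back-substitute for Bézout coefficients:
  1 = 29 - 7×4
  ... = 29×(29) + 120×(-7)
So 29×(29) ≡ 1 (mod 120); multiply by 55: a ≡ 1595 (mod 120).
Smallest nonnegative: a = 1595 mod 120 = 35.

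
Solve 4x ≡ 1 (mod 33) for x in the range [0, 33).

25

gcd(33, 4) = 1.
By Bézout, 4×(-8) + 33×(1) = 1.
So 4×-8 ≡ 1 (mod 33), and -8 mod 33 = 25.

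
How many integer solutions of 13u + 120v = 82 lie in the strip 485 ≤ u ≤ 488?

gcd(120, 13) = 1  (120 = 9×13 + 3, 13 = 4×3 + 1, 3 = 3×1).
Back-substituting, 13×(37) + 120×(-4) = 1.
Scale by 82: particular solution (3034, -328); reduce u mod 120: (34, -3).
General solution: u = 34 + 120t, v = -3 - 13t for integer t.
485 ≤ 34 + 120t ≤ 488 gives t ∈ [4, 3], which is 0 values.

0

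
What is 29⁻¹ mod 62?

15

gcd(62, 29):
  62 = 2·29 + 4
  29 = 7·4 + 1
  4 = 4·1
so gcd(62, 29) = 1.
Back-substitute for Bézout coefficients:
  1 = 29 - 7·4
  ... = 29·(15) + 62·(-7)
So 29·15 ≡ 1 (mod 62), and 15 mod 62 = 15.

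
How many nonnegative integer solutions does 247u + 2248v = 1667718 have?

3

gcd(2248, 247):
  2248 = 9·247 + 25
  247 = 9·25 + 22
  25 = 1·22 + 3
  22 = 7·3 + 1
  3 = 3·1
so gcd(2248, 247) = 1.
Back-substitute for Bézout coefficients:
  1 = 22 - 7·3
  ... = 247·(719) + 2248·(-79)
Scale by 1667718: one solution is (1199089242, -131749722). Reduce u mod 2248: (1546, 572).
General: u = 1546 + 2248t, v = 572 - 247t.
u ≥ 0 ⇒ t ≥ 0; v ≥ 0 ⇒ t ≤ 2. So t ∈ [0, 2]: 3 solutions.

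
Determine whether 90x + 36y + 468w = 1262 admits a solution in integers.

gcd(90, 36) = 18  (90 = 2×36 + 18, 36 = 2×18).
gcd(18, 468) = 18.
18 does not divide 1262 (remainder 2), so no integer solutions.

no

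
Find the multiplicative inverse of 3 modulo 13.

gcd(13, 3) = 1  (13 = 4·3 + 1, 3 = 3·1).
Back-substituting, 3·(-4) + 13·(1) = 1.
So 3·-4 ≡ 1 (mod 13), and -4 mod 13 = 9.

9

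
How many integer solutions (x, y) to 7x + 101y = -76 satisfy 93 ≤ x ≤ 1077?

gcd(101, 7):
  101 = 14·7 + 3
  7 = 2·3 + 1
  3 = 3·1
so gcd(101, 7) = 1.
Back-substitute for Bézout coefficients:
  1 = 7 - 2·3
  ... = 7·(29) + 101·(-2)
Scale by -76: particular solution (-2204, 152); reduce x mod 101: (18, -2).
General solution: x = 18 + 101t, y = -2 - 7t for integer t.
93 ≤ 18 + 101t ≤ 1077 gives t ∈ [1, 10], which is 10 values.

10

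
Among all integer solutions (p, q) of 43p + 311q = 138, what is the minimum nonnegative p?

90

gcd(311, 43):
  311 = 7·43 + 10
  43 = 4·10 + 3
  10 = 3·3 + 1
  3 = 3·1
so gcd(311, 43) = 1.
1 divides 138, so solutions exist.
Back-substitute for Bézout coefficients:
  1 = 10 - 3·3
  ... = 43·(-94) + 311·(13)
Scale by 138/1 = 138: (p₀, q₀) = (-12972, 1794).
General solution: p = -12972 + 311t, q = 1794 - 43t for integer t.
p ≥ 0: smallest is -12972 mod 311 = 90 (at t = 42), with q = -12.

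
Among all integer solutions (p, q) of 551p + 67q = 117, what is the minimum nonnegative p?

48

gcd(551, 67):
  551 = 8*67 + 15
  67 = 4*15 + 7
  15 = 2*7 + 1
  7 = 7*1
so gcd(551, 67) = 1.
1 divides 117, so solutions exist.
Back-substitute for Bézout coefficients:
  1 = 15 - 2*7
  ... = 551*(9) + 67*(-74)
Scale by 117/1 = 117: (p₀, q₀) = (1053, -8658).
General solution: p = 1053 + 67t, q = -8658 - 551t for integer t.
p ≥ 0: smallest is 1053 mod 67 = 48 (at t = -15), with q = -393.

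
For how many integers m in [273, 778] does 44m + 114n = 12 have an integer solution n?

9

gcd(114, 44) = 2  (114 = 2×44 + 26, 44 = 1×26 + 18, 26 = 1×18 + 8, 18 = 2×8 + 2, 8 = 4×2).
Back-substituting, 44×(13) + 114×(-5) = 2.
Scale by 6: particular solution (78, -30); reduce m mod 57: (21, -8).
General solution: m = 21 + 57t, n = -8 - 22t for integer t.
273 ≤ 21 + 57t ≤ 778 gives t ∈ [5, 13], which is 9 values.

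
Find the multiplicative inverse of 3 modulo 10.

7

gcd(10, 3) = 1.
By Bézout, 3*(-3) + 10*(1) = 1.
So 3*-3 ≡ 1 (mod 10), and -3 mod 10 = 7.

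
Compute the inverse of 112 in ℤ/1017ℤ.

790

gcd(1017, 112) = 1  (1017 = 9×112 + 9, 112 = 12×9 + 4, 9 = 2×4 + 1, 4 = 4×1).
Back-substituting, 112×(-227) + 1017×(25) = 1.
So 112×-227 ≡ 1 (mod 1017), and -227 mod 1017 = 790.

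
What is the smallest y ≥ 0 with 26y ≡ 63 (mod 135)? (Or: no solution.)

gcd(135, 26):
  135 = 5*26 + 5
  26 = 5*5 + 1
  5 = 5*1
so gcd(135, 26) = 1.
1 divides 63, so solutions exist.
Back-substitute for Bézout coefficients:
  1 = 26 - 5*5
  ... = 26*(26) + 135*(-5)
So 26*(26) ≡ 1 (mod 135); multiply by 63: y ≡ 1638 (mod 135).
Smallest nonnegative: y = 1638 mod 135 = 18.

18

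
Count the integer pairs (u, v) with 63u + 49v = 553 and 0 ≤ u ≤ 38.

6

gcd(63, 49) = 7.
By Bézout, 63×(-3) + 49×(4) = 7.
Particular solution: (1, 10).
General solution: u = 1 + 7t, v = 10 - 9t for integer t.
0 ≤ 1 + 7t ≤ 38 gives t ∈ [0, 5], which is 6 values.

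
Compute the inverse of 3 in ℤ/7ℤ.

gcd(7, 3):
  7 = 2*3 + 1
  3 = 3*1
so gcd(7, 3) = 1.
Back-substitute for Bézout coefficients:
  1 = 7 - 2*3
  ... = 3*(-2) + 7*(1)
So 3*-2 ≡ 1 (mod 7), and -2 mod 7 = 5.

5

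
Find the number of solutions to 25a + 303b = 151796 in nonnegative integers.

20

gcd(303, 25) = 1  (303 = 12×25 + 3, 25 = 8×3 + 1, 3 = 3×1).
Back-substituting, 25×(97) + 303×(-8) = 1.
Scale by 151796: one solution is (14724212, -1214368). Reduce a mod 303: (230, 482).
General: a = 230 + 303t, b = 482 - 25t.
a ≥ 0 ⇒ t ≥ 0; b ≥ 0 ⇒ t ≤ 19. So t ∈ [0, 19]: 20 solutions.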